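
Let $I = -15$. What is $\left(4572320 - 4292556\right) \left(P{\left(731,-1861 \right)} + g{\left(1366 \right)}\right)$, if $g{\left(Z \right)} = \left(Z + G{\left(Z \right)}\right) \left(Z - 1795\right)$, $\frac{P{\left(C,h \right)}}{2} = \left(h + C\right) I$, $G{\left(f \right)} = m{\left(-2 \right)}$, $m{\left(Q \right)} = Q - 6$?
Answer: $-153501471048$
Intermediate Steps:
$m{\left(Q \right)} = -6 + Q$
$G{\left(f \right)} = -8$ ($G{\left(f \right)} = -6 - 2 = -8$)
$P{\left(C,h \right)} = - 30 C - 30 h$ ($P{\left(C,h \right)} = 2 \left(h + C\right) \left(-15\right) = 2 \left(C + h\right) \left(-15\right) = 2 \left(- 15 C - 15 h\right) = - 30 C - 30 h$)
$g{\left(Z \right)} = \left(-1795 + Z\right) \left(-8 + Z\right)$ ($g{\left(Z \right)} = \left(Z - 8\right) \left(Z - 1795\right) = \left(-8 + Z\right) \left(-1795 + Z\right) = \left(-1795 + Z\right) \left(-8 + Z\right)$)
$\left(4572320 - 4292556\right) \left(P{\left(731,-1861 \right)} + g{\left(1366 \right)}\right) = \left(4572320 - 4292556\right) \left(\left(\left(-30\right) 731 - -55830\right) + \left(14360 + 1366^{2} - 2462898\right)\right) = 279764 \left(\left(-21930 + 55830\right) + \left(14360 + 1865956 - 2462898\right)\right) = 279764 \left(33900 - 582582\right) = 279764 \left(-548682\right) = -153501471048$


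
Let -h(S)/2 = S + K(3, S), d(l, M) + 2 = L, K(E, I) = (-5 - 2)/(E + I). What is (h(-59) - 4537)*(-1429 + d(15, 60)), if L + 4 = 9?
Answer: 12603701/2 ≈ 6.3018e+6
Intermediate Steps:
K(E, I) = -7/(E + I)
L = 5 (L = -4 + 9 = 5)
d(l, M) = 3 (d(l, M) = -2 + 5 = 3)
h(S) = -2*S + 14/(3 + S) (h(S) = -2*(S - 7/(3 + S)) = -2*S + 14/(3 + S))
(h(-59) - 4537)*(-1429 + d(15, 60)) = (2*(7 - 1*(-59)*(3 - 59))/(3 - 59) - 4537)*(-1429 + 3) = (2*(7 - 1*(-59)*(-56))/(-56) - 4537)*(-1426) = (2*(-1/56)*(7 - 3304) - 4537)*(-1426) = (2*(-1/56)*(-3297) - 4537)*(-1426) = (471/4 - 4537)*(-1426) = -17677/4*(-1426) = 12603701/2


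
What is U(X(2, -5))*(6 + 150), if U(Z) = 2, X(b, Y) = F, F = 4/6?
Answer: 312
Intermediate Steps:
F = 2/3 (F = 4*(1/6) = 2/3 ≈ 0.66667)
X(b, Y) = 2/3
U(X(2, -5))*(6 + 150) = 2*(6 + 150) = 2*156 = 312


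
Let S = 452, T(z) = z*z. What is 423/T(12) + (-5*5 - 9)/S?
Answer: 5175/1808 ≈ 2.8623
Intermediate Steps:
T(z) = z²
423/T(12) + (-5*5 - 9)/S = 423/(12²) + (-5*5 - 9)/452 = 423/144 + (-25 - 9)*(1/452) = 423*(1/144) - 34*1/452 = 47/16 - 17/226 = 5175/1808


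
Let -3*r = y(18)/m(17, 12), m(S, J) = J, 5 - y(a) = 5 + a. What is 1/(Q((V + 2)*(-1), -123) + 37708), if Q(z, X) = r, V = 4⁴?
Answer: 2/75417 ≈ 2.6519e-5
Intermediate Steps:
y(a) = -a (y(a) = 5 - (5 + a) = 5 + (-5 - a) = -a)
V = 256
r = ½ (r = -(-1*18)/(3*12) = -(-6)/12 = -⅓*(-3/2) = ½ ≈ 0.50000)
Q(z, X) = ½
1/(Q((V + 2)*(-1), -123) + 37708) = 1/(½ + 37708) = 1/(75417/2) = 2/75417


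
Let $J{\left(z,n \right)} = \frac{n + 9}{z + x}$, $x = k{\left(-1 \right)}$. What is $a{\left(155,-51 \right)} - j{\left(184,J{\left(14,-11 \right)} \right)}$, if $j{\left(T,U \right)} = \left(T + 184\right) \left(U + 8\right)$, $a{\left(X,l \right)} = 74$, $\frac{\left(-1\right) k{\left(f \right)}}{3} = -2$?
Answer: $- \frac{14166}{5} \approx -2833.2$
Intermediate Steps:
$k{\left(f \right)} = 6$ ($k{\left(f \right)} = \left(-3\right) \left(-2\right) = 6$)
$x = 6$
$J{\left(z,n \right)} = \frac{9 + n}{6 + z}$ ($J{\left(z,n \right)} = \frac{n + 9}{z + 6} = \frac{9 + n}{6 + z}$)
$j{\left(T,U \right)} = \left(8 + U\right) \left(184 + T\right)$ ($j{\left(T,U \right)} = \left(184 + T\right) \left(8 + U\right) = \left(8 + U\right) \left(184 + T\right)$)
$a{\left(155,-51 \right)} - j{\left(184,J{\left(14,-11 \right)} \right)} = 74 - \left(1472 + 8 \cdot 184 + 184 \frac{9 - 11}{6 + 14} + 184 \frac{9 - 11}{6 + 14}\right) = 74 - \left(1472 + 1472 + 184 \cdot \frac{1}{20} \left(-2\right) + 184 \cdot \frac{1}{20} \left(-2\right)\right) = 74 - \left(1472 + 1472 + 184 \left(- \frac{1}{10}\right) + 184 \left(- \frac{1}{10}\right)\right) = 74 - \left(1472 + 1472 - \frac{92}{5} - \frac{92}{5}\right) = 74 - \frac{14536}{5} = - \frac{14166}{5}$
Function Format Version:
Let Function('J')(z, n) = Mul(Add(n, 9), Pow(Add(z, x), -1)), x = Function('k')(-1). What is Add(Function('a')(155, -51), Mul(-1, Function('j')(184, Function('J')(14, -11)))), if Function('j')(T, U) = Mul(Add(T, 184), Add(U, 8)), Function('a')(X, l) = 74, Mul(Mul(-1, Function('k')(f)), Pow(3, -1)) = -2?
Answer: Rational(-14166, 5) ≈ -2833.2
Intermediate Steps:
Function('k')(f) = 6 (Function('k')(f) = Mul(-3, -2) = 6)
x = 6
Function('J')(z, n) = Mul(Pow(Add(6, z), -1), Add(9, n)) (Function('J')(z, n) = Mul(Add(n, 9), Pow(Add(z, 6), -1)) = Mul(Add(9, n), Pow(Add(6, z), -1)) = Mul(Pow(Add(6, z), -1), Add(9, n)))
Function('j')(T, U) = Mul(Add(8, U), Add(184, T)) (Function('j')(T, U) = Mul(Add(184, T), Add(8, U)) = Mul(Add(8, U), Add(184, T)))
Add(Function('a')(155, -51), Mul(-1, Function('j')(184, Function('J')(14, -11)))) = Add(74, Mul(-1, Add(1472, Mul(8, 184), Mul(184, Mul(Pow(Add(6, 14), -1), Add(9, -11))), Mul(184, Mul(Pow(Add(6, 14), -1), Add(9, -11)))))) = Add(74, Mul(-1, Add(1472, 1472, Mul(184, Mul(Pow(20, -1), -2)), Mul(184, Mul(Pow(20, -1), -2))))) = Add(74, Mul(-1, Add(1472, 1472, Mul(184, Mul(Rational(1, 20), -2)), Mul(184, Mul(Rational(1, 20), -2))))) = Add(74, Mul(-1, Add(1472, 1472, Mul(184, Rational(-1, 10)), Mul(184, Rational(-1, 10))))) = Add(74, Mul(-1, Add(1472, 1472, Rational(-92, 5), Rational(-92, 5)))) = Add(74, Mul(-1, Rational(14536, 5))) = Add(74, Rational(-14536, 5)) = Rational(-14166, 5)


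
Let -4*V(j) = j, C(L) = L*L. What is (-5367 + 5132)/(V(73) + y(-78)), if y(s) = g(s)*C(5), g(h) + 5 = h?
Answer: 940/8373 ≈ 0.11227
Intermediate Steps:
g(h) = -5 + h
C(L) = L²
y(s) = -125 + 25*s (y(s) = (-5 + s)*5² = (-5 + s)*25 = -125 + 25*s)
V(j) = -j/4
(-5367 + 5132)/(V(73) + y(-78)) = (-5367 + 5132)/(-¼*73 + (-125 + 25*(-78))) = -235/(-73/4 + (-125 - 1950)) = -235/(-73/4 - 2075) = -235/(-8373/4) = -235*(-4/8373) = 940/8373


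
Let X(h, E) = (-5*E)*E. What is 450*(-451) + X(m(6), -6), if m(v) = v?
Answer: -203130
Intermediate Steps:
X(h, E) = -5*E²
450*(-451) + X(m(6), -6) = 450*(-451) - 5*(-6)² = -202950 - 5*36 = -202950 - 180 = -203130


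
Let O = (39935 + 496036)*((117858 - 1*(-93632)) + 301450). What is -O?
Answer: -274920964740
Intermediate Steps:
O = 274920964740 (O = 535971*((117858 + 93632) + 301450) = 535971*(211490 + 301450) = 535971*512940 = 274920964740)
-O = -1*274920964740 = -274920964740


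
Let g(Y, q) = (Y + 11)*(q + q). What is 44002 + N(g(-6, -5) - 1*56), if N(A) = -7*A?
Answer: 44744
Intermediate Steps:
g(Y, q) = 2*q*(11 + Y) (g(Y, q) = (11 + Y)*(2*q) = 2*q*(11 + Y))
44002 + N(g(-6, -5) - 1*56) = 44002 - 7*(2*(-5)*(11 - 6) - 1*56) = 44002 - 7*(2*(-5)*5 - 56) = 44002 - 7*(-50 - 56) = 44002 - 7*(-106) = 44002 + 742 = 44744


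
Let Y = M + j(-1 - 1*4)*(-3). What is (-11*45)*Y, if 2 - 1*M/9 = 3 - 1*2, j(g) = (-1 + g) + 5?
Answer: -5940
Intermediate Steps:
j(g) = 4 + g
M = 9 (M = 18 - 9*(3 - 1*2) = 18 - 9*(3 - 2) = 18 - 9*1 = 18 - 9 = 9)
Y = 12 (Y = 9 + (4 + (-1 - 1*4))*(-3) = 9 + (4 + (-1 - 4))*(-3) = 9 + (4 - 5)*(-3) = 9 - 1*(-3) = 9 + 3 = 12)
(-11*45)*Y = -11*45*12 = -495*12 = -5940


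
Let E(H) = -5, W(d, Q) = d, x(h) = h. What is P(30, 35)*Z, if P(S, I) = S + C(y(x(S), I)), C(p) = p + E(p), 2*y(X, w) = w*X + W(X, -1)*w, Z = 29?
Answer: 31175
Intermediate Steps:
y(X, w) = X*w (y(X, w) = (w*X + X*w)/2 = (X*w + X*w)/2 = (2*X*w)/2 = X*w)
C(p) = -5 + p (C(p) = p - 5 = -5 + p)
P(S, I) = -5 + S + I*S (P(S, I) = S + (-5 + S*I) = S + (-5 + I*S) = -5 + S + I*S)
P(30, 35)*Z = (-5 + 30 + 35*30)*29 = (-5 + 30 + 1050)*29 = 1075*29 = 31175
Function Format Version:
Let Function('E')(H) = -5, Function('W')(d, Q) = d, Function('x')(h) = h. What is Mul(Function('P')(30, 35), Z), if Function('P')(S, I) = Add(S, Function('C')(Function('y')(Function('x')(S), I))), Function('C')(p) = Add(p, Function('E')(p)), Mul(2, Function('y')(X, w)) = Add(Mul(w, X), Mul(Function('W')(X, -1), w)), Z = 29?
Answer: 31175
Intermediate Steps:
Function('y')(X, w) = Mul(X, w) (Function('y')(X, w) = Mul(Rational(1, 2), Add(Mul(w, X), Mul(X, w))) = Mul(Rational(1, 2), Add(Mul(X, w), Mul(X, w))) = Mul(Rational(1, 2), Mul(2, X, w)) = Mul(X, w))
Function('C')(p) = Add(-5, p) (Function('C')(p) = Add(p, -5) = Add(-5, p))
Function('P')(S, I) = Add(-5, S, Mul(I, S)) (Function('P')(S, I) = Add(S, Add(-5, Mul(S, I))) = Add(S, Add(-5, Mul(I, S))) = Add(-5, S, Mul(I, S)))
Mul(Function('P')(30, 35), Z) = Mul(Add(-5, 30, Mul(35, 30)), 29) = Mul(Add(-5, 30, 1050), 29) = Mul(1075, 29) = 31175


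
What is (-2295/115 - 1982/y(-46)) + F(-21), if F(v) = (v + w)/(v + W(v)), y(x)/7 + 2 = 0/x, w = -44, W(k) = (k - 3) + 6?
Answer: 59545/483 ≈ 123.28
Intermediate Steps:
W(k) = 3 + k (W(k) = (-3 + k) + 6 = 3 + k)
y(x) = -14 (y(x) = -14 + 7*(0/x) = -14 + 7*0 = -14 + 0 = -14)
F(v) = (-44 + v)/(3 + 2*v) (F(v) = (v - 44)/(v + (3 + v)) = (-44 + v)/(3 + 2*v))
(-2295/115 - 1982/y(-46)) + F(-21) = (-2295/115 - 1982/(-14)) + (-44 - 21)/(3 + 2*(-21)) = (-2295*1/115 - 1982*(-1/14)) - 65/(3 - 42) = (-459/23 + 991/7) - 65/(-39) = 19580/161 - 1/39*(-65) = 19580/161 + 5/3 = 59545/483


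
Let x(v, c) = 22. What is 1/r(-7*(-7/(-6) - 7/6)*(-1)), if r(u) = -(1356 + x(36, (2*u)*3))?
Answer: -1/1378 ≈ -0.00072569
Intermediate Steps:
r(u) = -1378 (r(u) = -(1356 + 22) = -1*1378 = -1378)
1/r(-7*(-7/(-6) - 7/6)*(-1)) = 1/(-1378) = -1/1378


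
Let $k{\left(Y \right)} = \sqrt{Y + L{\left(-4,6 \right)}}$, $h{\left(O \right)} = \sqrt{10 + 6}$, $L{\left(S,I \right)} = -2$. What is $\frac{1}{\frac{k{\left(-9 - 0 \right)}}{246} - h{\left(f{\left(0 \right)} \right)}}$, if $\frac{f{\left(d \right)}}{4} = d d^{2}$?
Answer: $- \frac{242064}{968267} - \frac{246 i \sqrt{11}}{968267} \approx -0.25 - 0.00084263 i$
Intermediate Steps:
$f{\left(d \right)} = 4 d^{3}$ ($f{\left(d \right)} = 4 d d^{2} = 4 d^{3}$)
$h{\left(O \right)} = 4$ ($h{\left(O \right)} = \sqrt{16} = 4$)
$k{\left(Y \right)} = \sqrt{-2 + Y}$ ($k{\left(Y \right)} = \sqrt{Y - 2} = \sqrt{-2 + Y}$)
$\frac{1}{\frac{k{\left(-9 - 0 \right)}}{246} - h{\left(f{\left(0 \right)} \right)}} = \frac{1}{\frac{\sqrt{-2 - 9}}{246} - 4} = \frac{1}{\sqrt{-2 + \left(-9 + 0\right)} \frac{1}{246} - 4} = \frac{1}{\sqrt{-2 - 9} \cdot \frac{1}{246} - 4} = \frac{1}{\sqrt{-11} \cdot \frac{1}{246} - 4} = \frac{1}{i \sqrt{11} \cdot \frac{1}{246} - 4} = \frac{1}{\frac{i \sqrt{11}}{246} - 4} = \frac{1}{-4 + \frac{i \sqrt{11}}{246}}$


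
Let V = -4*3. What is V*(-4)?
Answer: 48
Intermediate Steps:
V = -12
V*(-4) = -12*(-4) = 48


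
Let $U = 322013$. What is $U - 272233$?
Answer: $49780$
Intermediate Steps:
$U - 272233 = 322013 - 272233 = 49780$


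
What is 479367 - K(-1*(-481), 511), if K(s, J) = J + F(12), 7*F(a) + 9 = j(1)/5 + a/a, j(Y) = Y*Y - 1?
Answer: 3352000/7 ≈ 4.7886e+5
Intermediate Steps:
j(Y) = -1 + Y² (j(Y) = Y² - 1 = -1 + Y²)
F(a) = -8/7 (F(a) = -9/7 + ((-1 + 1²)/5 + a/a)/7 = -9/7 + ((-1 + 1)*(⅕) + 1)/7 = -9/7 + (0*(⅕) + 1)/7 = -9/7 + (0 + 1)/7 = -9/7 + (⅐)*1 = -9/7 + ⅐ = -8/7)
K(s, J) = -8/7 + J (K(s, J) = J - 8/7 = -8/7 + J)
479367 - K(-1*(-481), 511) = 479367 - (-8/7 + 511) = 479367 - 1*3569/7 = 479367 - 3569/7 = 3352000/7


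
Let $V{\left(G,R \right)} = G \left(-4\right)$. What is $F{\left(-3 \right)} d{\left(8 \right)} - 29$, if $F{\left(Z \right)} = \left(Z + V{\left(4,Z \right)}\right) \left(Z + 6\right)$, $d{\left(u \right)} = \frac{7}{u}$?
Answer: $- \frac{631}{8} \approx -78.875$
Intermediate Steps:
$V{\left(G,R \right)} = - 4 G$
$F{\left(Z \right)} = \left(-16 + Z\right) \left(6 + Z\right)$ ($F{\left(Z \right)} = \left(Z - 16\right) \left(Z + 6\right) = \left(Z - 16\right) \left(6 + Z\right) = \left(-16 + Z\right) \left(6 + Z\right)$)
$F{\left(-3 \right)} d{\left(8 \right)} - 29 = \left(-96 + \left(-3\right)^{2} - -30\right) \frac{7}{8} - 29 = \left(-96 + 9 + 30\right) 7 \cdot \frac{1}{8} - 29 = \left(-57\right) \frac{7}{8} - 29 = - \frac{399}{8} - 29 = - \frac{631}{8}$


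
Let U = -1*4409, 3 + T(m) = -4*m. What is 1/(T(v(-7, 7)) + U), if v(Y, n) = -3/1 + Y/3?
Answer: -3/13172 ≈ -0.00022776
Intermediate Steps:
v(Y, n) = -3 + Y/3 (v(Y, n) = -3*1 + Y*(1/3) = -3 + Y/3)
T(m) = -3 - 4*m
U = -4409
1/(T(v(-7, 7)) + U) = 1/((-3 - 4*(-3 + (1/3)*(-7))) - 4409) = 1/((-3 - 4*(-3 - 7/3)) - 4409) = 1/((-3 - 4*(-16/3)) - 4409) = 1/((-3 + 64/3) - 4409) = 1/(55/3 - 4409) = 1/(-13172/3) = -3/13172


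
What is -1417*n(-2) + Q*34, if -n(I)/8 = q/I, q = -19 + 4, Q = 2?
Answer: 85088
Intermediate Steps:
q = -15
n(I) = 120/I (n(I) = -(-120)/I = 120/I)
-1417*n(-2) + Q*34 = -170040/(-2) + 2*34 = -170040*(-1)/2 + 68 = -1417*(-60) + 68 = 85020 + 68 = 85088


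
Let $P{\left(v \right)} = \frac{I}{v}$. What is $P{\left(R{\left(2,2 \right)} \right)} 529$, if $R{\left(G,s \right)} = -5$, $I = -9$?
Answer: $\frac{4761}{5} \approx 952.2$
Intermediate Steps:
$P{\left(v \right)} = - \frac{9}{v}$
$P{\left(R{\left(2,2 \right)} \right)} 529 = - \frac{9}{-5} \cdot 529 = \left(-9\right) \left(- \frac{1}{5}\right) 529 = \frac{9}{5} \cdot 529 = \frac{4761}{5}$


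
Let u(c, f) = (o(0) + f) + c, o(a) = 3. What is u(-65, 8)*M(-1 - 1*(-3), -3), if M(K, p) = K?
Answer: -108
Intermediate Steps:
u(c, f) = 3 + c + f (u(c, f) = (3 + f) + c = 3 + c + f)
u(-65, 8)*M(-1 - 1*(-3), -3) = (3 - 65 + 8)*(-1 - 1*(-3)) = -54*(-1 + 3) = -54*2 = -108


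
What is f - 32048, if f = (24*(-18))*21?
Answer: -41120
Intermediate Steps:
f = -9072 (f = -432*21 = -9072)
f - 32048 = -9072 - 32048 = -41120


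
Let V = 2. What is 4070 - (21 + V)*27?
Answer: 3449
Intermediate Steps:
4070 - (21 + V)*27 = 4070 - (21 + 2)*27 = 4070 - 23*27 = 4070 - 1*621 = 4070 - 621 = 3449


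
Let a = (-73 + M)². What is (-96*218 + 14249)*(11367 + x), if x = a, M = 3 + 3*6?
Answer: -93980209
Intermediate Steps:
M = 21 (M = 3 + 18 = 21)
a = 2704 (a = (-73 + 21)² = (-52)² = 2704)
x = 2704
(-96*218 + 14249)*(11367 + x) = (-96*218 + 14249)*(11367 + 2704) = (-20928 + 14249)*14071 = -6679*14071 = -93980209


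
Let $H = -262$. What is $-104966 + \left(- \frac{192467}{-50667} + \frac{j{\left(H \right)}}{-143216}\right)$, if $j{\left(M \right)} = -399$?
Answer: $- \frac{761639832937547}{7256325072} \approx -1.0496 \cdot 10^{5}$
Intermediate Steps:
$-104966 + \left(- \frac{192467}{-50667} + \frac{j{\left(H \right)}}{-143216}\right) = -104966 - \left(- \frac{192467}{50667} - \frac{399}{143216}\right) = -104966 - - \frac{27584570005}{7256325072} = -104966 + \left(\frac{192467}{50667} + \frac{399}{143216}\right) = -104966 + \frac{27584570005}{7256325072} = - \frac{761639832937547}{7256325072}$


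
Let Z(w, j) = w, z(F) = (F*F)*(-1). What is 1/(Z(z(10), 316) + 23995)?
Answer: 1/23895 ≈ 4.1850e-5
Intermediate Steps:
z(F) = -F² (z(F) = F²*(-1) = -F²)
1/(Z(z(10), 316) + 23995) = 1/(-1*10² + 23995) = 1/(-1*100 + 23995) = 1/(-100 + 23995) = 1/23895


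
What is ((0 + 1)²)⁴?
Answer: 1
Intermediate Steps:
((0 + 1)²)⁴ = (1²)⁴ = 1⁴ = 1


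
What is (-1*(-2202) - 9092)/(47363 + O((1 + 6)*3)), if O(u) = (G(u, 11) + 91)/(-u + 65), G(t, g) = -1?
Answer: -151580/1042031 ≈ -0.14547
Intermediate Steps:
O(u) = 90/(65 - u) (O(u) = (-1 + 91)/(-u + 65) = 90/(65 - u))
(-1*(-2202) - 9092)/(47363 + O((1 + 6)*3)) = (-1*(-2202) - 9092)/(47363 - 90/(-65 + (1 + 6)*3)) = (2202 - 9092)/(47363 - 90/(-65 + 7*3)) = -6890/(47363 - 90/(-65 + 21)) = -6890/(47363 - 90/(-44)) = -6890/(47363 - 90*(-1/44)) = -6890/(47363 + 45/22) = -6890/1042031/22 = -6890*22/1042031 = -151580/1042031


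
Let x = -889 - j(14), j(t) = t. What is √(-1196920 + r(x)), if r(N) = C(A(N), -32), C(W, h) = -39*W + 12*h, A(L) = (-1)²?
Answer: I*√1197343 ≈ 1094.2*I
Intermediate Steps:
x = -903 (x = -889 - 1*14 = -889 - 14 = -903)
A(L) = 1
r(N) = -423 (r(N) = -39*1 + 12*(-32) = -39 - 384 = -423)
√(-1196920 + r(x)) = √(-1196920 - 423) = √(-1197343) = I*√1197343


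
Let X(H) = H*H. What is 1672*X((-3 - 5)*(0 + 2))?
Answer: 428032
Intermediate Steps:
X(H) = H²
1672*X((-3 - 5)*(0 + 2)) = 1672*((-3 - 5)*(0 + 2))² = 1672*(-8*2)² = 1672*(-16)² = 1672*256 = 428032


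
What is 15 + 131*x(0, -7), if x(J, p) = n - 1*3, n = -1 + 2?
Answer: -247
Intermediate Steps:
n = 1
x(J, p) = -2 (x(J, p) = 1 - 1*3 = 1 - 3 = -2)
15 + 131*x(0, -7) = 15 + 131*(-2) = 15 - 262 = -247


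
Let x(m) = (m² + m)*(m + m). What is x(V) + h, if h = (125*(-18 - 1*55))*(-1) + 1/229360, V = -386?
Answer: -26311673461199/229360 ≈ -1.1472e+8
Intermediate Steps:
x(m) = 2*m*(m + m²) (x(m) = (m + m²)*(2*m) = 2*m*(m + m²))
h = 2092910001/229360 (h = (125*(-18 - 55))*(-1) + 1/229360 = (125*(-73))*(-1) + 1/229360 = -9125*(-1) + 1/229360 = 9125 + 1/229360 = 2092910001/229360 ≈ 9125.0)
x(V) + h = 2*(-386)²*(1 - 386) + 2092910001/229360 = 2*148996*(-385) + 2092910001/229360 = -114726920 + 2092910001/229360 = -26311673461199/229360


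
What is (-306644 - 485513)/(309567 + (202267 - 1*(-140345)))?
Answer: -792157/652179 ≈ -1.2146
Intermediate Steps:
(-306644 - 485513)/(309567 + (202267 - 1*(-140345))) = -792157/(309567 + (202267 + 140345)) = -792157/(309567 + 342612) = -792157/652179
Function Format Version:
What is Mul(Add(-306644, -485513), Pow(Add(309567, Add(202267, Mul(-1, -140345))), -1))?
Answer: Rational(-792157, 652179) ≈ -1.2146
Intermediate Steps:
Mul(Add(-306644, -485513), Pow(Add(309567, Add(202267, Mul(-1, -140345))), -1)) = Mul(-792157, Pow(Add(309567, Add(202267, 140345)), -1)) = Mul(-792157, Pow(Add(309567, 342612), -1)) = Mul(-792157, Pow(652179, -1)) = Mul(-792157, Rational(1, 652179)) = Rational(-792157, 652179)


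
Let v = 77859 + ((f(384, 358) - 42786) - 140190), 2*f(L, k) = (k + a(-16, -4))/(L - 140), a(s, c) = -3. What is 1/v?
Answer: -488/51296741 ≈ -9.5133e-6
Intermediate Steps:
f(L, k) = (-3 + k)/(2*(-140 + L)) (f(L, k) = ((k - 3)/(L - 140))/2 = ((-3 + k)/(-140 + L))/2 = (-3 + k)/(2*(-140 + L)))
v = -51296741/488 (v = 77859 + (((-3 + 358)/(2*(-140 + 384)) - 42786) - 140190) = 77859 + (((½)*355/244 - 42786) - 140190) = 77859 + (((½)*(1/244)*355 - 42786) - 140190) = 77859 + ((355/488 - 42786) - 140190) = 77859 + (-20879213/488 - 140190) = 77859 - 89291933/488 = -51296741/488 ≈ -1.0512e+5)
1/v = 1/(-51296741/488) = -488/51296741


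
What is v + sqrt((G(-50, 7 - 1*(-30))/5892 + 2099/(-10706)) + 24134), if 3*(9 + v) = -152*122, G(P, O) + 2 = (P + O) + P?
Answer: -18571/3 + sqrt(6001855753682815665)/15769938 ≈ -6035.0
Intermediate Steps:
G(P, O) = -2 + O + 2*P (G(P, O) = -2 + ((P + O) + P) = -2 + ((O + P) + P) = -2 + (O + 2*P) = -2 + O + 2*P)
v = -18571/3 (v = -9 + (-152*122)/3 = -9 + (1/3)*(-18544) = -9 - 18544/3 = -18571/3 ≈ -6190.3)
v + sqrt((G(-50, 7 - 1*(-30))/5892 + 2099/(-10706)) + 24134) = -18571/3 + sqrt(((-2 + (7 - 1*(-30)) + 2*(-50))/5892 + 2099/(-10706)) + 24134) = -18571/3 + sqrt(((-2 + (7 + 30) - 100)*(1/5892) + 2099*(-1/10706)) + 24134) = -18571/3 + sqrt(((-2 + 37 - 100)*(1/5892) - 2099/10706) + 24134) = -18571/3 + sqrt((-65*1/5892 - 2099/10706) + 24134) = -18571/3 + sqrt((-65/5892 - 2099/10706) + 24134) = -18571/3 + sqrt(-6531599/31539876 + 24134) = -18571/3 + sqrt(761176835785/31539876) = -18571/3 + sqrt(6001855753682815665)/15769938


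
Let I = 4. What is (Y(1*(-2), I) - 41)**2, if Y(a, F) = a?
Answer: 1849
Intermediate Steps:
(Y(1*(-2), I) - 41)**2 = (1*(-2) - 41)**2 = (-2 - 41)**2 = (-43)**2 = 1849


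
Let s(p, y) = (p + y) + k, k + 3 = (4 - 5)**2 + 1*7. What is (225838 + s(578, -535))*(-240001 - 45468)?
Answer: -64483450534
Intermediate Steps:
k = 5 (k = -3 + ((4 - 5)**2 + 1*7) = -3 + ((-1)**2 + 7) = -3 + (1 + 7) = -3 + 8 = 5)
s(p, y) = 5 + p + y (s(p, y) = (p + y) + 5 = 5 + p + y)
(225838 + s(578, -535))*(-240001 - 45468) = (225838 + (5 + 578 - 535))*(-240001 - 45468) = (225838 + 48)*(-285469) = 225886*(-285469) = -64483450534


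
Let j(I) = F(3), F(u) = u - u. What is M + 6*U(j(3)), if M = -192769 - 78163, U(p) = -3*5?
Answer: -271022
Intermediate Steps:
F(u) = 0
j(I) = 0
U(p) = -15
M = -270932
M + 6*U(j(3)) = -270932 + 6*(-15) = -270932 - 90 = -271022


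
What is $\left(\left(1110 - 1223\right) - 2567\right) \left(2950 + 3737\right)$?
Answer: $-17921160$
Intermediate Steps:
$\left(\left(1110 - 1223\right) - 2567\right) \left(2950 + 3737\right) = \left(\left(1110 - 1223\right) - 2567\right) 6687 = \left(-113 - 2567\right) 6687 = \left(-2680\right) 6687 = -17921160$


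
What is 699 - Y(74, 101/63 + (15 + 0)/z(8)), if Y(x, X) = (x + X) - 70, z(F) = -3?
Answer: 43999/63 ≈ 698.40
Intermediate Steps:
Y(x, X) = -70 + X + x (Y(x, X) = (X + x) - 70 = -70 + X + x)
699 - Y(74, 101/63 + (15 + 0)/z(8)) = 699 - (-70 + (101/63 + (15 + 0)/(-3)) + 74) = 699 - (-70 + (101*(1/63) + 15*(-1/3)) + 74) = 699 - (-70 + (101/63 - 5) + 74) = 699 - (-70 - 214/63 + 74) = 699 - 1*38/63 = 699 - 38/63 = 43999/63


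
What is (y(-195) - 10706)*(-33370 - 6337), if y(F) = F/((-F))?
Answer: 425142849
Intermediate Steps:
y(F) = -1 (y(F) = F*(-1/F) = -1)
(y(-195) - 10706)*(-33370 - 6337) = (-1 - 10706)*(-33370 - 6337) = -10707*(-39707) = 425142849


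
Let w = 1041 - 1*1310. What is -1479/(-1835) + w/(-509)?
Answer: 1246426/934015 ≈ 1.3345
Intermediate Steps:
w = -269 (w = 1041 - 1310 = -269)
-1479/(-1835) + w/(-509) = -1479/(-1835) - 269/(-509) = -1479*(-1/1835) - 269*(-1/509) = 1479/1835 + 269/509 = 1246426/934015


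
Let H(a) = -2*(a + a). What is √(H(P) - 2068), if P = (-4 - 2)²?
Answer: 2*I*√553 ≈ 47.032*I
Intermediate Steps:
P = 36 (P = (-6)² = 36)
H(a) = -4*a
√(H(P) - 2068) = √(-4*36 - 2068) = √(-144 - 2068) = √(-2212) = 2*I*√553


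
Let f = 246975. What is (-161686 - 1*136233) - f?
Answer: -544894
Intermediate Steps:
(-161686 - 1*136233) - f = (-161686 - 1*136233) - 1*246975 = (-161686 - 136233) - 246975 = -297919 - 246975 = -544894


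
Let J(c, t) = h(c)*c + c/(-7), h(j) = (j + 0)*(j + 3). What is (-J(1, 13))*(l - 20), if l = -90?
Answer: 2970/7 ≈ 424.29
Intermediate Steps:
h(j) = j*(3 + j)
J(c, t) = -c/7 + c²*(3 + c) (J(c, t) = (c*(3 + c))*c + c/(-7) = c²*(3 + c) + c*(-⅐) = c²*(3 + c) - c/7 = -c/7 + c²*(3 + c))
(-J(1, 13))*(l - 20) = (-(-1 + 7*1*(3 + 1))/7)*(-90 - 20) = -(-1 + 7*1*4)/7*(-110) = -(-1 + 28)/7*(-110) = -27/7*(-110) = 2970/7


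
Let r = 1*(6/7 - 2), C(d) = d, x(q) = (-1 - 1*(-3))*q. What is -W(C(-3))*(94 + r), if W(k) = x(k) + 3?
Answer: 1950/7 ≈ 278.57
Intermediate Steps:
x(q) = 2*q (x(q) = (-1 + 3)*q = 2*q)
r = -8/7 (r = 1*(6*(1/7) - 2) = 1*(6/7 - 2) = 1*(-8/7) = -8/7 ≈ -1.1429)
W(k) = 3 + 2*k (W(k) = 2*k + 3 = 3 + 2*k)
-W(C(-3))*(94 + r) = -(3 + 2*(-3))*(94 - 8/7) = -(3 - 6)*650/7 = -(-3)*650/7 = -1*(-1950/7) = 1950/7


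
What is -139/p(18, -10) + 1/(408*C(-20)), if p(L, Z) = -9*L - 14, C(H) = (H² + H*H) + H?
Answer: 2764721/3500640 ≈ 0.78978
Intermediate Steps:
C(H) = H + 2*H² (C(H) = (H² + H²) + H = 2*H² + H = H + 2*H²)
p(L, Z) = -14 - 9*L
-139/p(18, -10) + 1/(408*C(-20)) = -139/(-14 - 9*18) + 1/(408*((-20*(1 + 2*(-20))))) = -139/(-14 - 162) + 1/(408*((-20*(1 - 40)))) = -139/(-176) + 1/(408*((-20*(-39)))) = -139*(-1/176) + (1/408)/780 = 139/176 + (1/408)*(1/780) = 139/176 + 1/318240 = 2764721/3500640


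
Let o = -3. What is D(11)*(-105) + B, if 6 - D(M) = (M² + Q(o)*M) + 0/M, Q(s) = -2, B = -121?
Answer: 9644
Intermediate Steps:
D(M) = 6 - M² + 2*M (D(M) = 6 - ((M² - 2*M) + 0/M) = 6 - ((M² - 2*M) + 0) = 6 - (M² - 2*M) = 6 + (-M² + 2*M) = 6 - M² + 2*M)
D(11)*(-105) + B = (6 - 1*11² + 2*11)*(-105) - 121 = (6 - 1*121 + 22)*(-105) - 121 = (6 - 121 + 22)*(-105) - 121 = -93*(-105) - 121 = 9765 - 121 = 9644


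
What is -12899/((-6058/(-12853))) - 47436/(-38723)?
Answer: -6419631601093/234583934 ≈ -27366.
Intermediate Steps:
-12899/((-6058/(-12853))) - 47436/(-38723) = -12899/((-6058*(-1/12853))) - 47436*(-1/38723) = -12899/6058/12853 + 47436/38723 = -12899*12853/6058 + 47436/38723 = -165790847/6058 + 47436/38723 = -6419631601093/234583934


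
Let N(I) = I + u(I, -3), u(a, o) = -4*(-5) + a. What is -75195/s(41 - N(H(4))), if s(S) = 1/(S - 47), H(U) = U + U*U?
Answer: 4962870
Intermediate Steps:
u(a, o) = 20 + a
H(U) = U + U²
N(I) = 20 + 2*I (N(I) = I + (20 + I) = 20 + 2*I)
s(S) = 1/(-47 + S)
-75195/s(41 - N(H(4))) = -(-451170 - 75195*(20 + 2*(4*(1 + 4)))) = -(-451170 - 75195*(20 + 2*(4*5))) = -(-451170 - 75195*(20 + 2*20)) = -(-451170 - 75195*(20 + 40)) = -(-451170 - 4511700) = -75195/(1/(-47 + (41 - 60))) = -75195/(1/(-47 - 19)) = -75195/(1/(-66)) = -75195/(-1/66) = -75195*(-66) = 4962870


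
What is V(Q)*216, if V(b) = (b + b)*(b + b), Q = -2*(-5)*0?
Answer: 0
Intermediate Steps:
Q = 0 (Q = 10*0 = 0)
V(b) = 4*b**2 (V(b) = (2*b)*(2*b) = 4*b**2)
V(Q)*216 = (4*0**2)*216 = (4*0)*216 = 0*216 = 0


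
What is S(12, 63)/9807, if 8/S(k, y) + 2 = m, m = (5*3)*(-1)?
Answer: -8/166719 ≈ -4.7985e-5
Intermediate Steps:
m = -15 (m = 15*(-1) = -15)
S(k, y) = -8/17 (S(k, y) = 8/(-2 - 15) = 8/(-17) = 8*(-1/17) = -8/17)
S(12, 63)/9807 = -8/17/9807 = -8/17*1/9807 = -8/166719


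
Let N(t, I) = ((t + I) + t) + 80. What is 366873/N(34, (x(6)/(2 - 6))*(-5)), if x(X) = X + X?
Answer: 366873/163 ≈ 2250.8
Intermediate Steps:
x(X) = 2*X
N(t, I) = 80 + I + 2*t (N(t, I) = ((I + t) + t) + 80 = (I + 2*t) + 80 = 80 + I + 2*t)
366873/N(34, (x(6)/(2 - 6))*(-5)) = 366873/(80 + ((2*6)/(2 - 6))*(-5) + 2*34) = 366873/(80 + (12/(-4))*(-5) + 68) = 366873/(80 + (12*(-¼))*(-5) + 68) = 366873/(80 - 3*(-5) + 68) = 366873/(80 + 15 + 68) = 366873/163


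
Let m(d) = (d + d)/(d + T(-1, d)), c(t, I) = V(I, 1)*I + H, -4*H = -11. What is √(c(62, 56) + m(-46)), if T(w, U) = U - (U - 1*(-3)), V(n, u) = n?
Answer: √615563/14 ≈ 56.041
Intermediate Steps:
H = 11/4 (H = -¼*(-11) = 11/4 ≈ 2.7500)
T(w, U) = -3 (T(w, U) = U - (U + 3) = U - (3 + U) = U + (-3 - U) = -3)
c(t, I) = 11/4 + I² (c(t, I) = I*I + 11/4 = I² + 11/4 = 11/4 + I²)
m(d) = 2*d/(-3 + d) (m(d) = (d + d)/(d - 3) = (2*d)/(-3 + d) = 2*d/(-3 + d))
√(c(62, 56) + m(-46)) = √((11/4 + 56²) + 2*(-46)/(-3 - 46)) = √((11/4 + 3136) + 2*(-46)/(-49)) = √(12555/4 + 2*(-46)*(-1/49)) = √(12555/4 + 92/49) = √(615563/196) = √615563/14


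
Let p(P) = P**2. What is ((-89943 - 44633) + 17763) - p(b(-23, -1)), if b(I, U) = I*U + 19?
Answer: -118577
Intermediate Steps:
b(I, U) = 19 + I*U
((-89943 - 44633) + 17763) - p(b(-23, -1)) = ((-89943 - 44633) + 17763) - (19 - 23*(-1))**2 = (-134576 + 17763) - (19 + 23)**2 = -116813 - 1*42**2 = -116813 - 1*1764 = -116813 - 1764 = -118577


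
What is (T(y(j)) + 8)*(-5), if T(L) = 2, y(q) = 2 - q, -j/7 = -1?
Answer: -50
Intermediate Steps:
j = 7 (j = -7*(-1) = 7)
(T(y(j)) + 8)*(-5) = (2 + 8)*(-5) = 10*(-5) = -50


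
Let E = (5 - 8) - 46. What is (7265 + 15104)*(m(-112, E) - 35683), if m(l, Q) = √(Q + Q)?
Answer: -798193027 + 156583*I*√2 ≈ -7.9819e+8 + 2.2144e+5*I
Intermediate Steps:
E = -49 (E = -3 - 46 = -49)
m(l, Q) = √2*√Q (m(l, Q) = √(2*Q) = √2*√Q)
(7265 + 15104)*(m(-112, E) - 35683) = (7265 + 15104)*(√2*√(-49) - 35683) = 22369*(√2*(7*I) - 35683) = 22369*(7*I*√2 - 35683) = 22369*(-35683 + 7*I*√2) = -798193027 + 156583*I*√2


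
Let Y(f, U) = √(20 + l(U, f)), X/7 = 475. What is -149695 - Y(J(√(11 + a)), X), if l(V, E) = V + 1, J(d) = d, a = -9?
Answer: -149695 - √3346 ≈ -1.4975e+5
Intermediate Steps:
X = 3325 (X = 7*475 = 3325)
l(V, E) = 1 + V
Y(f, U) = √(21 + U) (Y(f, U) = √(20 + (1 + U)) = √(21 + U))
-149695 - Y(J(√(11 + a)), X) = -149695 - √(21 + 3325) = -149695 - √3346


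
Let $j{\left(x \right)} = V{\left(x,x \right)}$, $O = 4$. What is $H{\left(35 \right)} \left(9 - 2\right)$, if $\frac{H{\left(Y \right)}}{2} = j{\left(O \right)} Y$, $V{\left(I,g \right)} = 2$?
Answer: $980$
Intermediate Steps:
$j{\left(x \right)} = 2$
$H{\left(Y \right)} = 4 Y$ ($H{\left(Y \right)} = 2 \cdot 2 Y = 4 Y$)
$H{\left(35 \right)} \left(9 - 2\right) = 4 \cdot 35 \left(9 - 2\right) = 140 \cdot 7 = 980$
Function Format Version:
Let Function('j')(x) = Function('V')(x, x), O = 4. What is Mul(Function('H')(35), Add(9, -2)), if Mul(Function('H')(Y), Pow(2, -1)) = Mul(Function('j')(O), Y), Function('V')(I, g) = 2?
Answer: 980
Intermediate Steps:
Function('j')(x) = 2
Function('H')(Y) = Mul(4, Y) (Function('H')(Y) = Mul(2, Mul(2, Y)) = Mul(4, Y))
Mul(Function('H')(35), Add(9, -2)) = Mul(Mul(4, 35), Add(9, -2)) = Mul(140, 7) = 980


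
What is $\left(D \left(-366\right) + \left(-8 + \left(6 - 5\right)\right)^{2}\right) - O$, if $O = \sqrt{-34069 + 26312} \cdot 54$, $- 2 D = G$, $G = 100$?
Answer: $18349 - 54 i \sqrt{7757} \approx 18349.0 - 4756.0 i$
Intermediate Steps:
$D = -50$ ($D = \left(- \frac{1}{2}\right) 100 = -50$)
$O = 54 i \sqrt{7757}$ ($O = \sqrt{-7757} \cdot 54 = i \sqrt{7757} \cdot 54 = 54 i \sqrt{7757} \approx 4756.0 i$)
$\left(D \left(-366\right) + \left(-8 + \left(6 - 5\right)\right)^{2}\right) - O = \left(\left(-50\right) \left(-366\right) + \left(-8 + \left(6 - 5\right)\right)^{2}\right) - 54 i \sqrt{7757} = \left(18300 + \left(-8 + \left(6 - 5\right)\right)^{2}\right) - 54 i \sqrt{7757} = \left(18300 + \left(-8 + 1\right)^{2}\right) - 54 i \sqrt{7757} = \left(18300 + \left(-7\right)^{2}\right) - 54 i \sqrt{7757} = \left(18300 + 49\right) - 54 i \sqrt{7757} = 18349 - 54 i \sqrt{7757}$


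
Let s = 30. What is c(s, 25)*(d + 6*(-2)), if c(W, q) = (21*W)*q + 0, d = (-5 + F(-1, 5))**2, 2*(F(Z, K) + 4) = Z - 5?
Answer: 2079000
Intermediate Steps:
F(Z, K) = -13/2 + Z/2 (F(Z, K) = -4 + (Z - 5)/2 = -4 + (-5 + Z)/2 = -4 + (-5/2 + Z/2) = -13/2 + Z/2)
d = 144 (d = (-5 + (-13/2 + (1/2)*(-1)))**2 = (-5 + (-13/2 - 1/2))**2 = (-5 - 7)**2 = (-12)**2 = 144)
c(W, q) = 21*W*q (c(W, q) = 21*W*q + 0 = 21*W*q)
c(s, 25)*(d + 6*(-2)) = (21*30*25)*(144 + 6*(-2)) = 15750*(144 - 12) = 15750*132 = 2079000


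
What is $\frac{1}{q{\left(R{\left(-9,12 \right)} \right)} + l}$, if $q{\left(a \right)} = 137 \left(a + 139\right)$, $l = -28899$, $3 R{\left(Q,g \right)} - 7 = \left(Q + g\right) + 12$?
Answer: $- \frac{3}{26554} \approx -0.00011298$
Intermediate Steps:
$R{\left(Q,g \right)} = \frac{19}{3} + \frac{Q}{3} + \frac{g}{3}$ ($R{\left(Q,g \right)} = \frac{7}{3} + \frac{\left(Q + g\right) + 12}{3} = \frac{7}{3} + \frac{12 + Q + g}{3} = \frac{7}{3} + \left(4 + \frac{Q}{3} + \frac{g}{3}\right) = \frac{19}{3} + \frac{Q}{3} + \frac{g}{3}$)
$q{\left(a \right)} = 19043 + 137 a$ ($q{\left(a \right)} = 137 \left(139 + a\right) = 19043 + 137 a$)
$\frac{1}{q{\left(R{\left(-9,12 \right)} \right)} + l} = \frac{1}{\left(19043 + 137 \left(\frac{19}{3} + \frac{1}{3} \left(-9\right) + \frac{1}{3} \cdot 12\right)\right) - 28899} = \frac{1}{\left(19043 + 137 \left(\frac{19}{3} - 3 + 4\right)\right) - 28899} = \frac{1}{\left(19043 + 137 \cdot \frac{22}{3}\right) - 28899} = \frac{1}{\left(19043 + \frac{3014}{3}\right) - 28899} = \frac{1}{\frac{60143}{3} - 28899} = \frac{1}{- \frac{26554}{3}} = - \frac{3}{26554}$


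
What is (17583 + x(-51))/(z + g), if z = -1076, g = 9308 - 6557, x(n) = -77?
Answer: 17506/1675 ≈ 10.451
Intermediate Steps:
g = 2751
(17583 + x(-51))/(z + g) = (17583 - 77)/(-1076 + 2751) = 17506/1675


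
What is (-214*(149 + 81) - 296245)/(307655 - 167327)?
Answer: -38385/15592 ≈ -2.4618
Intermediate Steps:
(-214*(149 + 81) - 296245)/(307655 - 167327) = (-214*230 - 296245)/140328 = (-49220 - 296245)*(1/140328) = -345465*1/140328 = -38385/15592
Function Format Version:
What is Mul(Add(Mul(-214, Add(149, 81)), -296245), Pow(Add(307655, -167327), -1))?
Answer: Rational(-38385, 15592) ≈ -2.4618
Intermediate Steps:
Mul(Add(Mul(-214, Add(149, 81)), -296245), Pow(Add(307655, -167327), -1)) = Mul(Add(Mul(-214, 230), -296245), Pow(140328, -1)) = Mul(Add(-49220, -296245), Rational(1, 140328)) = Mul(-345465, Rational(1, 140328)) = Rational(-38385, 15592)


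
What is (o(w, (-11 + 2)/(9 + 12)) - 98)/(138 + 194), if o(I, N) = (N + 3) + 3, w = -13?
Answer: -647/2324 ≈ -0.27840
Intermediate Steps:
o(I, N) = 6 + N (o(I, N) = (3 + N) + 3 = 6 + N)
(o(w, (-11 + 2)/(9 + 12)) - 98)/(138 + 194) = ((6 + (-11 + 2)/(9 + 12)) - 98)/(138 + 194) = ((6 - 9/21) - 98)/332 = ((6 - 9*1/21) - 98)*(1/332) = ((6 - 3/7) - 98)*(1/332) = (39/7 - 98)*(1/332) = -647/7*1/332 = -647/2324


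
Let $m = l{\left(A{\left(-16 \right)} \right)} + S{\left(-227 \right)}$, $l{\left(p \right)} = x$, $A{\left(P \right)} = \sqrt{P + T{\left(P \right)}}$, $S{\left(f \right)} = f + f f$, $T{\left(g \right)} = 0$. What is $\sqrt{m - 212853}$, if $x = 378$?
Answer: $i \sqrt{161173} \approx 401.46 i$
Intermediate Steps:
$S{\left(f \right)} = f + f^{2}$
$A{\left(P \right)} = \sqrt{P}$ ($A{\left(P \right)} = \sqrt{P + 0} = \sqrt{P}$)
$l{\left(p \right)} = 378$
$m = 51680$ ($m = 378 - 227 \left(1 - 227\right) = 378 - -51302 = 378 + 51302 = 51680$)
$\sqrt{m - 212853} = \sqrt{51680 - 212853} = \sqrt{-161173} = i \sqrt{161173}$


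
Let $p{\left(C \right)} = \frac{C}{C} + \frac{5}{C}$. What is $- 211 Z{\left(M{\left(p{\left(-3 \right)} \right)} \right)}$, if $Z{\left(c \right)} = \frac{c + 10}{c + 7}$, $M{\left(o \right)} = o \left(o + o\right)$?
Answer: $- \frac{20678}{71} \approx -291.24$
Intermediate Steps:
$p{\left(C \right)} = 1 + \frac{5}{C}$
$M{\left(o \right)} = 2 o^{2}$ ($M{\left(o \right)} = o 2 o = 2 o^{2}$)
$Z{\left(c \right)} = \frac{10 + c}{7 + c}$
$- 211 Z{\left(M{\left(p{\left(-3 \right)} \right)} \right)} = - 211 \frac{10 + 2 \left(\frac{5 - 3}{-3}\right)^{2}}{7 + 2 \left(\frac{5 - 3}{-3}\right)^{2}} = - 211 \frac{10 + 2 \left(\left(- \frac{1}{3}\right) 2\right)^{2}}{7 + 2 \left(\left(- \frac{1}{3}\right) 2\right)^{2}} = - 211 \frac{10 + 2 \left(- \frac{2}{3}\right)^{2}}{7 + 2 \left(- \frac{2}{3}\right)^{2}} = - 211 \frac{10 + 2 \cdot \frac{4}{9}}{7 + 2 \cdot \frac{4}{9}} = - 211 \frac{10 + \frac{8}{9}}{7 + \frac{8}{9}} = - 211 \frac{1}{\frac{71}{9}} \cdot \frac{98}{9} = - 211 \cdot \frac{9}{71} \cdot \frac{98}{9} = \left(-211\right) \frac{98}{71} = - \frac{20678}{71}$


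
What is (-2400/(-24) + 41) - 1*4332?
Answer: -4191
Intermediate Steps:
(-2400/(-24) + 41) - 1*4332 = (-2400*(-1)/24 + 41) - 4332 = (-32*(-25/8) + 41) - 4332 = (100 + 41) - 4332 = 141 - 4332 = -4191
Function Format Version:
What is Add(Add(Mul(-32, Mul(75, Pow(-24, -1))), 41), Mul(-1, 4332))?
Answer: -4191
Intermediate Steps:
Add(Add(Mul(-32, Mul(75, Pow(-24, -1))), 41), Mul(-1, 4332)) = Add(Add(Mul(-32, Mul(75, Rational(-1, 24))), 41), -4332) = Add(Add(Mul(-32, Rational(-25, 8)), 41), -4332) = Add(Add(100, 41), -4332) = Add(141, -4332) = -4191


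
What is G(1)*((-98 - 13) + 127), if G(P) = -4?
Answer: -64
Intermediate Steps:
G(1)*((-98 - 13) + 127) = -4*((-98 - 13) + 127) = -4*(-111 + 127) = -4*16 = -64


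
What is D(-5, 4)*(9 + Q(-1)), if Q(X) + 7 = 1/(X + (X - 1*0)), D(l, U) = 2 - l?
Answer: 21/2 ≈ 10.500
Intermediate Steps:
Q(X) = -7 + 1/(2*X) (Q(X) = -7 + 1/(X + (X - 1*0)) = -7 + 1/(X + (X + 0)) = -7 + 1/(X + X) = -7 + 1/(2*X))
D(-5, 4)*(9 + Q(-1)) = (2 - 1*(-5))*(9 + (-7 + (1/2)/(-1))) = (2 + 5)*(9 + (-7 + (1/2)*(-1))) = 7*(9 + (-7 - 1/2)) = 7*(9 - 15/2) = 7*(3/2) = 21/2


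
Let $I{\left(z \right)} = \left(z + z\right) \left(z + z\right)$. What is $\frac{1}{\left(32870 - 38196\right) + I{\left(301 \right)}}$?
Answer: $\frac{1}{357078} \approx 2.8005 \cdot 10^{-6}$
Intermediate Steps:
$I{\left(z \right)} = 4 z^{2}$ ($I{\left(z \right)} = 2 z 2 z = 4 z^{2}$)
$\frac{1}{\left(32870 - 38196\right) + I{\left(301 \right)}} = \frac{1}{\left(32870 - 38196\right) + 4 \cdot 301^{2}} = \frac{1}{\left(32870 - 38196\right) + 4 \cdot 90601} = \frac{1}{-5326 + 362404} = \frac{1}{357078}$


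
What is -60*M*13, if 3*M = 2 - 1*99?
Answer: 25220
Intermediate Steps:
M = -97/3 (M = (2 - 1*99)/3 = (2 - 99)/3 = (⅓)*(-97) = -97/3 ≈ -32.333)
-60*M*13 = -60*(-97/3)*13 = 1940*13 = 25220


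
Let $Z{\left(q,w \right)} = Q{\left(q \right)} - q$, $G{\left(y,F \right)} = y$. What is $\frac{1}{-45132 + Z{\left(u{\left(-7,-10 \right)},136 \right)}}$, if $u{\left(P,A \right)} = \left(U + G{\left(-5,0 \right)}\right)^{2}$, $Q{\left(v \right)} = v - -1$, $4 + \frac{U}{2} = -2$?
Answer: $- \frac{1}{45131} \approx -2.2158 \cdot 10^{-5}$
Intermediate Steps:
$U = -12$ ($U = -8 + 2 \left(-2\right) = -8 - 4 = -12$)
$Q{\left(v \right)} = 1 + v$ ($Q{\left(v \right)} = v + 1 = 1 + v$)
$u{\left(P,A \right)} = 289$ ($u{\left(P,A \right)} = \left(-12 - 5\right)^{2} = \left(-17\right)^{2} = 289$)
$Z{\left(q,w \right)} = 1$ ($Z{\left(q,w \right)} = \left(1 + q\right) - q = 1$)
$\frac{1}{-45132 + Z{\left(u{\left(-7,-10 \right)},136 \right)}} = \frac{1}{-45132 + 1} = \frac{1}{-45131} = - \frac{1}{45131}$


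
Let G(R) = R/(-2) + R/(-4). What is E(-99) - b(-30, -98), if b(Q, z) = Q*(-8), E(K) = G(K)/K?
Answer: -963/4 ≈ -240.75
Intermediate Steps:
G(R) = -3*R/4 (G(R) = R*(-½) + R*(-¼) = -R/2 - R/4 = -3*R/4)
E(K) = -¾ (E(K) = (-3*K/4)/K = -¾)
b(Q, z) = -8*Q
E(-99) - b(-30, -98) = -¾ - (-8)*(-30) = -¾ - 1*240 = -¾ - 240 = -963/4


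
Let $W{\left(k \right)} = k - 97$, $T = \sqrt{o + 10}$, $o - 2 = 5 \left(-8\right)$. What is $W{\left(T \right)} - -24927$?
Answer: $24830 + 2 i \sqrt{7} \approx 24830.0 + 5.2915 i$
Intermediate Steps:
$o = -38$ ($o = 2 + 5 \left(-8\right) = 2 - 40 = -38$)
$T = 2 i \sqrt{7}$ ($T = \sqrt{-38 + 10} = \sqrt{-28} = 2 i \sqrt{7} \approx 5.2915 i$)
$W{\left(k \right)} = -97 + k$
$W{\left(T \right)} - -24927 = \left(-97 + 2 i \sqrt{7}\right) - -24927 = \left(-97 + 2 i \sqrt{7}\right) + 24927 = 24830 + 2 i \sqrt{7}$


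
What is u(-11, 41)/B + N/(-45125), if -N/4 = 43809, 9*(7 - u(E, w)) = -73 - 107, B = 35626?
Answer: 6244176111/1607623250 ≈ 3.8841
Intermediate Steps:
u(E, w) = 27 (u(E, w) = 7 - (-73 - 107)/9 = 7 - ⅑*(-180) = 7 + 20 = 27)
N = -175236 (N = -4*43809 = -175236)
u(-11, 41)/B + N/(-45125) = 27/35626 - 175236/(-45125) = 27*(1/35626) - 175236*(-1/45125) = 27/35626 + 175236/45125 = 6244176111/1607623250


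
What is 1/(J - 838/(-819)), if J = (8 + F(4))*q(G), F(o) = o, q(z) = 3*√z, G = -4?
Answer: 343161/1738963634 - 12073698*I/869481817 ≈ 0.00019734 - 0.013886*I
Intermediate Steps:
J = 72*I (J = (8 + 4)*(3*√(-4)) = 12*(3*(2*I)) = 12*(6*I) = 72*I ≈ 72.0*I)
1/(J - 838/(-819)) = 1/(72*I - 838/(-819)) = 1/(72*I - 838*(-1/819)) = 1/(72*I + 838/819) = 1/(838/819 + 72*I) = 670761*(838/819 - 72*I)/3477927268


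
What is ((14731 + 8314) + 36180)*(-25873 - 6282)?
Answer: -1904379875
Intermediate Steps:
((14731 + 8314) + 36180)*(-25873 - 6282) = (23045 + 36180)*(-32155) = 59225*(-32155) = -1904379875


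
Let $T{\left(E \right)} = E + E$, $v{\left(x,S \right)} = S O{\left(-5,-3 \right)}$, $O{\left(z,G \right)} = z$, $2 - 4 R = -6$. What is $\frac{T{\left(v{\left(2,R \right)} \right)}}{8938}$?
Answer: $- \frac{10}{4469} \approx -0.0022376$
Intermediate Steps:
$R = 2$ ($R = \frac{1}{2} - - \frac{3}{2} = \frac{1}{2} + \frac{3}{2} = 2$)
$v{\left(x,S \right)} = - 5 S$ ($v{\left(x,S \right)} = S \left(-5\right) = - 5 S$)
$T{\left(E \right)} = 2 E$
$\frac{T{\left(v{\left(2,R \right)} \right)}}{8938} = \frac{2 \left(\left(-5\right) 2\right)}{8938} = 2 \left(-10\right) \frac{1}{8938} = \left(-20\right) \frac{1}{8938} = - \frac{10}{4469}$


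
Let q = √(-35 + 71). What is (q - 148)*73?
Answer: -10366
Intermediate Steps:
q = 6 (q = √36 = 6)
(q - 148)*73 = (6 - 148)*73 = -142*73 = -10366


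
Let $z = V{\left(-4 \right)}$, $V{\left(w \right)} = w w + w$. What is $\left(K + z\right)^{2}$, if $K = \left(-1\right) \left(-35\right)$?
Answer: $2209$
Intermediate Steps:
$V{\left(w \right)} = w + w^{2}$ ($V{\left(w \right)} = w^{2} + w = w + w^{2}$)
$z = 12$ ($z = - 4 \left(1 - 4\right) = \left(-4\right) \left(-3\right) = 12$)
$K = 35$
$\left(K + z\right)^{2} = \left(35 + 12\right)^{2} = 47^{2} = 2209$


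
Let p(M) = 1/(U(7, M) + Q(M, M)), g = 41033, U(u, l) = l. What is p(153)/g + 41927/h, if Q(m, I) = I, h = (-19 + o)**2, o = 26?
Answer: 526439520895/615248802 ≈ 855.65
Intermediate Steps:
h = 49 (h = (-19 + 26)**2 = 7**2 = 49)
p(M) = 1/(2*M) (p(M) = 1/(M + M) = 1/(2*M))
p(153)/g + 41927/h = ((1/2)/153)/41033 + 41927/49 = ((1/2)*(1/153))*(1/41033) + 41927*(1/49) = (1/306)*(1/41033) + 41927/49 = 1/12556098 + 41927/49 = 526439520895/615248802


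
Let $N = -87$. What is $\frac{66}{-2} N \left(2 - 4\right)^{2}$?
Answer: $11484$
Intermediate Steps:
$\frac{66}{-2} N \left(2 - 4\right)^{2} = \frac{66}{-2} \left(-87\right) \left(2 - 4\right)^{2} = 66 \left(- \frac{1}{2}\right) \left(-87\right) \left(-2\right)^{2} = \left(-33\right) \left(-87\right) 4 = 2871 \cdot 4 = 11484$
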